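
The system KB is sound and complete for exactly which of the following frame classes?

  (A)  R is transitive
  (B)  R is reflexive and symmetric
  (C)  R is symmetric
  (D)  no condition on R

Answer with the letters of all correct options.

C

(A) this class determines K4, not KB.
(B) this class determines B (= KTB), not KB.
(C) KB is sound and complete for exactly this class.
(D) this class determines K, not KB.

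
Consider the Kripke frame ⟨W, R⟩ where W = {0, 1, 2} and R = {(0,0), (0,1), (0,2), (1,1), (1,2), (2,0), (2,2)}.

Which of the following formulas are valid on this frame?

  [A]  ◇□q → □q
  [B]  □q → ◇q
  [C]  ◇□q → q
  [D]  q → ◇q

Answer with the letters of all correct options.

B, D

R is reflexive: each world relates to itself.
R is not symmetric: 0 R 1 but not 1 R 0.
R is not euclidean: 0 R 1 and 0 R 0 but not 1 R 0.
R is serial: every world has an R-successor.
(A) ◇□q → □q is the dual of axiom 5; it is valid on a frame exactly when R is euclidean. R is not euclidean, so not valid.
(B) □q → ◇q is axiom D; it is valid on a frame exactly when R is serial. R is serial, so valid.
(C) ◇□q → q is the dual of axiom B, which corresponds to symmetry. R is not symmetric — not valid.
(D) the dual of axiom T: valid iff R is reflexive. R is reflexive — valid.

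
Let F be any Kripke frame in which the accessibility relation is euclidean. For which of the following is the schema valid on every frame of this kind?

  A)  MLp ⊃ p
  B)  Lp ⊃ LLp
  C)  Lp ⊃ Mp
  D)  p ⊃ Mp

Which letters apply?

none

(A) the dual of axiom B: valid iff R is symmetric. Such an R need not be symmetric — not valid.
(B) axiom 4: valid iff R is transitive. Such an R need not be transitive — not valid.
(C) Lp ⊃ Mp is axiom D; it is valid on a frame exactly when R is serial. Such an R need not be serial, so not valid.
(D) p ⊃ Mp is the dual of axiom T; it is valid on a frame exactly when R is reflexive. Such an R need not be reflexive, so not valid.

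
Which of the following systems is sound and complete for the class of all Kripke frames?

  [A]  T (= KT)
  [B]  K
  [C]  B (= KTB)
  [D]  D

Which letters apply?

B

(A) T (= KT) is determined by the class of reflexive frames.
(B) K is determined by exactly this class.
(C) B (= KTB) is determined by the class of reflexive and symmetric frames.
(D) D is determined by the class of serial frames.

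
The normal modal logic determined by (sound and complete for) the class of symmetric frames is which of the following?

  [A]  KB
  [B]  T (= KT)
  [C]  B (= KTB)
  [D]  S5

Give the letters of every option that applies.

(A) KB is determined by exactly this class.
(B) T (= KT) is determined by the class of reflexive frames.
(C) B (= KTB) is determined by the class of reflexive and symmetric frames.
(D) S5 is determined by the class of reflexive, symmetric, and transitive frames.

A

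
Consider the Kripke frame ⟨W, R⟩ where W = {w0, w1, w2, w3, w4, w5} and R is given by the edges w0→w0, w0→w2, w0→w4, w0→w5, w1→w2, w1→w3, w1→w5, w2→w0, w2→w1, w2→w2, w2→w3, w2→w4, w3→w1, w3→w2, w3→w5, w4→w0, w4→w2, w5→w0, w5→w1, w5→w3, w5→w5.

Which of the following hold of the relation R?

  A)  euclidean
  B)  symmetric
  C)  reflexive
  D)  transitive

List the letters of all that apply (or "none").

(A) not euclidean: w0 R w2 and w0 R w5 but not w2 R w5.
(B) symmetric: every R-edge is matched by its reverse.
(C) not reflexive: not w1 R w1.
(D) not transitive: w0 R w2 and w2 R w1 but not w0 R w1.

B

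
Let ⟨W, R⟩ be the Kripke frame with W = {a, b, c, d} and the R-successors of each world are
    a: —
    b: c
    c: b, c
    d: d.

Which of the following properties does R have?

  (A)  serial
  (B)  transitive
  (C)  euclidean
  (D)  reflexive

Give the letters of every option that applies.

(A) not serial: a has no R-successor.
(B) not transitive: b R c and c R b but not b R b.
(C) not euclidean: c R b and c R b but not b R b.
(D) not reflexive: not a R a.

none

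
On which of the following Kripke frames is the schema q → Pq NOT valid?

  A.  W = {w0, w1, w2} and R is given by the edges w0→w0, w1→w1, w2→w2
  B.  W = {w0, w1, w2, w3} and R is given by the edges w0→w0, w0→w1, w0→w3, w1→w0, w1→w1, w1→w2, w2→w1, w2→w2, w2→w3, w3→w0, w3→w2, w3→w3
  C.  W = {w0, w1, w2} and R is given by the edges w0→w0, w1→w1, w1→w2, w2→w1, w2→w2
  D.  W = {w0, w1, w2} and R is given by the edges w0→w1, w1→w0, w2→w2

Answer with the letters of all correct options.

The schema q → Pq is the dual of axiom T; it is valid on a frame iff R is reflexive.
(A) R is reflexive (each world relates to itself), so the schema is valid here.
(B) R is reflexive (each world relates to itself), so the schema is valid here.
(C) R is reflexive (each world relates to itself), so the schema is valid here.
(D) R is not reflexive (not w0 R w0), so the schema fails here.

D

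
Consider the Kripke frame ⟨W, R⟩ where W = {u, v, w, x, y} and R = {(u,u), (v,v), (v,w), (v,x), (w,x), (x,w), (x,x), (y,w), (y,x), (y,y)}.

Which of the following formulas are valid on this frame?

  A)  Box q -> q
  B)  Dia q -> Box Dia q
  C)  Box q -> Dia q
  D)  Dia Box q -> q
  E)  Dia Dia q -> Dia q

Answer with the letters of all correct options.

C

R is not reflexive: not w R w.
R is not symmetric: v R w but not w R v.
R is not transitive: w R x and x R w but not w R w.
R is not euclidean: v R w and v R v but not w R v.
R is serial: every world has an R-successor.
(A) axiom T: valid iff R is reflexive. R is not reflexive — not valid.
(B) Dia q -> Box Dia q is axiom 5; it is valid on a frame exactly when R is euclidean. R is not euclidean, so not valid.
(C) Box q -> Dia q is axiom D, which corresponds to seriality. R is serial — valid.
(D) Dia Box q -> q is the dual of axiom B, which corresponds to symmetry. R is not symmetric — not valid.
(E) the dual of axiom 4: valid iff R is transitive. R is not transitive — not valid.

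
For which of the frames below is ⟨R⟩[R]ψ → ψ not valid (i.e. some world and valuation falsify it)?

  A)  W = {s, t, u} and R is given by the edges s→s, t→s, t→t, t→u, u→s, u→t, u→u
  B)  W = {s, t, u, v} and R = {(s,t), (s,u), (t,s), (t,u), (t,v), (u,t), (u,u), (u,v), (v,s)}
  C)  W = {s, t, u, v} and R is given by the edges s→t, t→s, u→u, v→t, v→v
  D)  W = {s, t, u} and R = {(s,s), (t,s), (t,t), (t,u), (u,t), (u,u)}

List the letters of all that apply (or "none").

A, B, C, D

The schema ⟨R⟩[R]ψ → ψ is the dual of axiom B; it is valid on a frame iff R is symmetric.
(A) R is not symmetric (t R s but not s R t), so the schema fails here.
(B) R is not symmetric (s R u but not u R s), so the schema fails here.
(C) R is not symmetric (v R t but not t R v), so the schema fails here.
(D) R is not symmetric (t R s but not s R t), so the schema fails here.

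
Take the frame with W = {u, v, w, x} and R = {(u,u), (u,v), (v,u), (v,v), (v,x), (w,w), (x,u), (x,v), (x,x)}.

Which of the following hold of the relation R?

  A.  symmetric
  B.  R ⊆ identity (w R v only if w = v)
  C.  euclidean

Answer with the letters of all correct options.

(A) not symmetric: x R u but not u R x.
(B) not ⊆ identity: u R v with u ≠ v.
(C) not euclidean: v R u and v R x but not u R x.

none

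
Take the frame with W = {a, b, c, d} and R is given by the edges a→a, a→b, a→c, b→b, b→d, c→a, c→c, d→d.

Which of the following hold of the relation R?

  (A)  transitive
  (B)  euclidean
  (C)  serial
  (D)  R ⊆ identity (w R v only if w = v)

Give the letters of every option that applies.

(A) not transitive: a R b and b R d but not a R d.
(B) not euclidean: a R b and a R a but not b R a.
(C) serial: every world has an R-successor.
(D) not ⊆ identity: a R b with a ≠ b.

C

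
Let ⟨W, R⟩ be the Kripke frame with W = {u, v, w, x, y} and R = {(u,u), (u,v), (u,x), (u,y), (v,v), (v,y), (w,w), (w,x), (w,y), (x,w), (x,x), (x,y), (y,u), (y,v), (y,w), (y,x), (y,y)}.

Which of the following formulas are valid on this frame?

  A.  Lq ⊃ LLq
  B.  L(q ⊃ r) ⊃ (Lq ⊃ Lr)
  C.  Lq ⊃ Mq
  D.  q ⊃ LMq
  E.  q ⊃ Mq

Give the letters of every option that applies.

R is reflexive: each world relates to itself.
R is not symmetric: u R v but not v R u.
R is not transitive: u R x and x R w but not u R w.
R is serial: every world has an R-successor.
(A) Lq ⊃ LLq (axiom 4) characterises the transitive frames. R is not transitive — not valid.
(B) L(q ⊃ r) ⊃ (Lq ⊃ Lr) is the K axiom; it holds on all frames — valid.
(C) Lq ⊃ Mq (axiom D) characterises the serial frames. R is serial — valid.
(D) axiom B: valid iff R is symmetric. R is not symmetric — not valid.
(E) q ⊃ Mq is the dual of axiom T, which corresponds to reflexivity. R is reflexive — valid.

B, C, E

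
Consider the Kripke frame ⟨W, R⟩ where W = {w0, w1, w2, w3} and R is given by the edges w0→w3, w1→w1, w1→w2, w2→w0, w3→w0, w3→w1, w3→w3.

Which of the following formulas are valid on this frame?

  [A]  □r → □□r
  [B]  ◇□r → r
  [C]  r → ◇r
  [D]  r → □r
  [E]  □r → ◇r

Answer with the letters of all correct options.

R is not reflexive: not w0 R w0.
R is not symmetric: w1 R w2 but not w2 R w1.
R is not transitive: w0 R w3 and w3 R w0 but not w0 R w0.
R is serial: every world has an R-successor.
R is not a subset of the identity: w0 R w3 with w0 ≠ w3.
(A) axiom 4: valid iff R is transitive. R is not transitive — not valid.
(B) ◇□r → r is the dual of axiom B, which corresponds to symmetry. R is not symmetric — not valid.
(C) r → ◇r is the dual of axiom T; it is valid on a frame exactly when R is reflexive. R is not reflexive, so not valid.
(D) r → □r (equivalent to ◇p→p) corresponds to R being a subset of the identity. Here R ⊄ identity, so not valid.
(E) □r → ◇r (axiom D) characterises the serial frames. R is serial — valid.

E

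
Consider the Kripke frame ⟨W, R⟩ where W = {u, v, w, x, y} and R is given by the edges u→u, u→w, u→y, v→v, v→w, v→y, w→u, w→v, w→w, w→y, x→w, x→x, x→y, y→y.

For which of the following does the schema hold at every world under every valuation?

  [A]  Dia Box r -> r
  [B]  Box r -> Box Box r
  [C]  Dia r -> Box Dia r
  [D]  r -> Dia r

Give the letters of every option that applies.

R is reflexive: each world relates to itself.
R is not symmetric: u R y but not y R u.
R is not transitive: u R w and w R v but not u R v.
R is not euclidean: u R y and u R u but not y R u.
(A) Dia Box r -> r (the dual of axiom B) characterises the symmetric frames. R is not symmetric — not valid.
(B) Box r -> Box Box r is axiom 4; it is valid on a frame exactly when R is transitive. R is not transitive, so not valid.
(C) Dia r -> Box Dia r (axiom 5) characterises the euclidean frames. R is not euclidean — not valid.
(D) r -> Dia r is the dual of axiom T, which corresponds to reflexivity. R is reflexive — valid.

D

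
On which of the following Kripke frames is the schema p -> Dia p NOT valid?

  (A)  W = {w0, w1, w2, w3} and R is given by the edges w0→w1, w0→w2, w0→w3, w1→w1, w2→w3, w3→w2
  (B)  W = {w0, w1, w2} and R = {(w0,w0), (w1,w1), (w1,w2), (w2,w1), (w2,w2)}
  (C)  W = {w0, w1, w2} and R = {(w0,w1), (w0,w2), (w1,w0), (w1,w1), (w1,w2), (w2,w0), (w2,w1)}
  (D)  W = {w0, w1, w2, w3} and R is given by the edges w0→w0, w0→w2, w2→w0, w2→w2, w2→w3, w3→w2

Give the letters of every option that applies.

The schema p -> Dia p is the dual of axiom T; it is valid on a frame iff R is reflexive.
(A) R is not reflexive (not w0 R w0), so the schema fails here.
(B) R is reflexive (each world relates to itself), so the schema is valid here.
(C) R is not reflexive (not w0 R w0), so the schema fails here.
(D) R is not reflexive (not w1 R w1), so the schema fails here.

A, C, D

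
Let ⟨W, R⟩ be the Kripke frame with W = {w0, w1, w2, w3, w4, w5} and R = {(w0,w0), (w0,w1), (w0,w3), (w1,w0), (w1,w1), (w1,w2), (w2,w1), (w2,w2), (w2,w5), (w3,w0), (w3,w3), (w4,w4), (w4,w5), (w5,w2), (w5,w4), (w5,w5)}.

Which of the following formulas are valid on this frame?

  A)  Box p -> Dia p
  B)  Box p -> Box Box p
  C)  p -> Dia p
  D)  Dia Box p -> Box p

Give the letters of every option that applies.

A, C

R is reflexive: each world relates to itself.
R is not transitive: w0 R w1 and w1 R w2 but not w0 R w2.
R is not euclidean: w0 R w1 and w0 R w3 but not w1 R w3.
R is serial: every world has an R-successor.
(A) Box p -> Dia p is axiom D, which corresponds to seriality. R is serial — valid.
(B) Box p -> Box Box p (axiom 4) characterises the transitive frames. R is not transitive — not valid.
(C) p -> Dia p (the dual of axiom T) characterises the reflexive frames. R is reflexive — valid.
(D) Dia Box p -> Box p is the dual of axiom 5, which corresponds to the euclidean property. R is not euclidean — not valid.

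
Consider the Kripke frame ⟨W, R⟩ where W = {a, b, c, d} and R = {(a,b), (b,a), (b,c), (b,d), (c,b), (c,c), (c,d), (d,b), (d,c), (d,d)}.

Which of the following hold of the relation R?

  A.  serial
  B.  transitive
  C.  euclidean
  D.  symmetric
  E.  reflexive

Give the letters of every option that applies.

A, D

(A) serial: every world has an R-successor.
(B) not transitive: a R b and b R a but not a R a.
(C) not euclidean: b R a and b R c but not a R c.
(D) symmetric: every R-edge is matched by its reverse.
(E) not reflexive: not a R a.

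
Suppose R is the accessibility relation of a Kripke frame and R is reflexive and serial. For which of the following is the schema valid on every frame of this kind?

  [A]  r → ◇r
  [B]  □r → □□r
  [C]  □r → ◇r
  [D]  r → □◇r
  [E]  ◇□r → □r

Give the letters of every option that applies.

A, C

(A) r → ◇r is the dual of axiom T, which corresponds to reflexivity. Every such R is reflexive — valid.
(B) □r → □□r is axiom 4; it is valid on a frame exactly when R is transitive. Such an R need not be transitive, so not valid.
(C) □r → ◇r is axiom D, which corresponds to seriality. Every such R is serial — valid.
(D) r → □◇r (axiom B) characterises the symmetric frames. Such an R need not be symmetric — not valid.
(E) the dual of axiom 5: valid iff R is euclidean. Such an R need not be euclidean — not valid.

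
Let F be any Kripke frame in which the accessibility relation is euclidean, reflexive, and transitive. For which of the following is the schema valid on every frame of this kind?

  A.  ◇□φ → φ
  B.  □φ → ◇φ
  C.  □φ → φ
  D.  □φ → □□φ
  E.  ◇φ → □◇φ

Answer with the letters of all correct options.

A, B, C, D, E

A relation that is euclidean, reflexive, and transitive is also serial and symmetric.
(A) ◇□φ → φ is the dual of axiom B, which corresponds to symmetry. Every such R is symmetric — valid.
(B) □φ → ◇φ (axiom D) characterises the serial frames. Every such R is serial — valid.
(C) axiom T: valid iff R is reflexive. Every such R is reflexive — valid.
(D) □φ → □□φ is axiom 4; it is valid on a frame exactly when R is transitive. Every such R is transitive, so valid.
(E) ◇φ → □◇φ is axiom 5, which corresponds to the euclidean property. Every such R is euclidean — valid.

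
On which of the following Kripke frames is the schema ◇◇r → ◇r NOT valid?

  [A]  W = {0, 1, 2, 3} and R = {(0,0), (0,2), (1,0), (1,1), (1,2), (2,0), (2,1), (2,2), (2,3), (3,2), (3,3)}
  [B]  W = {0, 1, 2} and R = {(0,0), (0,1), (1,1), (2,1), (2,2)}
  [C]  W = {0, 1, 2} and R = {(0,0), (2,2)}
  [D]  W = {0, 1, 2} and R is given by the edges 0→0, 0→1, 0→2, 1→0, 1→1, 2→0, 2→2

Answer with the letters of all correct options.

A, D

The schema ◇◇r → ◇r is the dual of axiom 4; it is valid on a frame iff R is transitive.
(A) R is not transitive (0 R 2 and 2 R 1 but not 0 R 1), so the schema fails here.
(B) R is transitive (R is closed under composition), so the schema is valid here.
(C) R is transitive (R is closed under composition), so the schema is valid here.
(D) R is not transitive (1 R 0 and 0 R 2 but not 1 R 2), so the schema fails here.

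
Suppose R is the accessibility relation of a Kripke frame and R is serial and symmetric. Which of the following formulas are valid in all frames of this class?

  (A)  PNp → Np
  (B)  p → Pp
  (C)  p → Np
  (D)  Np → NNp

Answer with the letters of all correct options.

(A) PNp → Np (the dual of axiom 5) characterises the euclidean frames. Such an R need not be euclidean — not valid.
(B) p → Pp (the dual of axiom T) characterises the reflexive frames. Such an R need not be reflexive — not valid.
(C) p → Np is equivalent to ◇p→p; it holds exactly when R ⊆ identity. Such an R need not be a subset of the identity — not valid.
(D) Np → NNp is axiom 4; it is valid on a frame exactly when R is transitive. Such an R need not be transitive, so not valid.

none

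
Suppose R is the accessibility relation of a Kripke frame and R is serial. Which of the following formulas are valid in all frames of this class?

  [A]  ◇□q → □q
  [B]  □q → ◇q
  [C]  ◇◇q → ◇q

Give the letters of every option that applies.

(A) ◇□q → □q is the dual of axiom 5; it is valid on a frame exactly when R is euclidean. Such an R need not be euclidean, so not valid.
(B) axiom D: valid iff R is serial. Every such R is serial — valid.
(C) ◇◇q → ◇q is the dual of axiom 4, which corresponds to transitivity. Such an R need not be transitive — not valid.

B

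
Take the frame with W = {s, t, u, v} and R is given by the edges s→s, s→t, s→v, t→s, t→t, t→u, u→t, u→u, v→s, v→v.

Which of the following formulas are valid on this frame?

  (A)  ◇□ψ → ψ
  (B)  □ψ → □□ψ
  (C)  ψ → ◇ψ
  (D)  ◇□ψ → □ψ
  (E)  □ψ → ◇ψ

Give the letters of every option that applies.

R is reflexive: each world relates to itself.
R is symmetric: every R-edge is matched by its reverse.
R is not transitive: s R t and t R u but not s R u.
R is not euclidean: s R t and s R v but not t R v.
R is serial: every world has an R-successor.
(A) ◇□ψ → ψ is the dual of axiom B; it is valid on a frame exactly when R is symmetric. R is symmetric, so valid.
(B) □ψ → □□ψ (axiom 4) characterises the transitive frames. R is not transitive — not valid.
(C) ψ → ◇ψ is the dual of axiom T, which corresponds to reflexivity. R is reflexive — valid.
(D) ◇□ψ → □ψ (the dual of axiom 5) characterises the euclidean frames. R is not euclidean — not valid.
(E) □ψ → ◇ψ is axiom D; it is valid on a frame exactly when R is serial. R is serial, so valid.

A, C, E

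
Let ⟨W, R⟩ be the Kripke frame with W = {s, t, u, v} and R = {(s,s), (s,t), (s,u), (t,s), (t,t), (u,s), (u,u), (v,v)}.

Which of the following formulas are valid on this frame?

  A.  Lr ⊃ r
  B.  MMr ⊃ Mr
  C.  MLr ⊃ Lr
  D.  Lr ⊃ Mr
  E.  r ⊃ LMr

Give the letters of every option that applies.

A, D, E

R is reflexive: each world relates to itself.
R is symmetric: every R-edge is matched by its reverse.
R is not transitive: t R s and s R u but not t R u.
R is not euclidean: s R t and s R u but not t R u.
R is serial: every world has an R-successor.
(A) Lr ⊃ r is axiom T; it is valid on a frame exactly when R is reflexive. R is reflexive, so valid.
(B) MMr ⊃ Mr is the dual of axiom 4, which corresponds to transitivity. R is not transitive — not valid.
(C) MLr ⊃ Lr is the dual of axiom 5, which corresponds to the euclidean property. R is not euclidean — not valid.
(D) Lr ⊃ Mr (axiom D) characterises the serial frames. R is serial — valid.
(E) axiom B: valid iff R is symmetric. R is symmetric — valid.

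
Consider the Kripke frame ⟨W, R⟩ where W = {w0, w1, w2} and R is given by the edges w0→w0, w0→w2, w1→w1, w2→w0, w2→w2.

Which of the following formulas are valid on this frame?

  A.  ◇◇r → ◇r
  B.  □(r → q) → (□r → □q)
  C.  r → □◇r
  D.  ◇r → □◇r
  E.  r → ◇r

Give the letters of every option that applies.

R is reflexive: each world relates to itself.
R is symmetric: every R-edge is matched by its reverse.
R is transitive: R is closed under composition.
R is euclidean: any two R-successors of the same world are R-related.
(A) the dual of axiom 4: valid iff R is transitive. R is transitive — valid.
(B) □(r → q) → (□r → □q) is the K axiom; it holds on all frames — valid.
(C) r → □◇r is axiom B; it is valid on a frame exactly when R is symmetric. R is symmetric, so valid.
(D) ◇r → □◇r is axiom 5; it is valid on a frame exactly when R is euclidean. R is euclidean, so valid.
(E) the dual of axiom T: valid iff R is reflexive. R is reflexive — valid.

A, B, C, D, E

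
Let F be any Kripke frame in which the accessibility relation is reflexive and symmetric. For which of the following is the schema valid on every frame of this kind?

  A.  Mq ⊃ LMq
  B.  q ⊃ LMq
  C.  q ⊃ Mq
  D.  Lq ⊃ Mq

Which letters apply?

Reflexive relations are serial.
(A) Mq ⊃ LMq (axiom 5) characterises the euclidean frames. Such an R need not be euclidean — not valid.
(B) q ⊃ LMq (axiom B) characterises the symmetric frames. Every such R is symmetric — valid.
(C) the dual of axiom T: valid iff R is reflexive. Every such R is reflexive — valid.
(D) Lq ⊃ Mq (axiom D) characterises the serial frames. Every such R is serial — valid.

B, C, D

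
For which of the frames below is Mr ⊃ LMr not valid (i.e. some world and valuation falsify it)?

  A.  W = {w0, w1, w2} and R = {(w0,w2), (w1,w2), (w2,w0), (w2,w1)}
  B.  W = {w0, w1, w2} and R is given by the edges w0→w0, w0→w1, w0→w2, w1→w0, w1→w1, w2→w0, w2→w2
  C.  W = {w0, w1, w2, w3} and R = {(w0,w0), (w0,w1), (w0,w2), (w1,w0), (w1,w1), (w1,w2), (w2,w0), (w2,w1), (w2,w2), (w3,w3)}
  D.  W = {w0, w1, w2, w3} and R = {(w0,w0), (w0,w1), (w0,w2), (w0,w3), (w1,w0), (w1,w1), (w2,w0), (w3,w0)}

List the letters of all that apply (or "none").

The schema Mr ⊃ LMr is axiom 5; it is valid on a frame iff R is euclidean.
(A) R is not euclidean (w2 R w0 and w2 R w1 but not w0 R w1), so the schema fails here.
(B) R is not euclidean (w0 R w1 and w0 R w2 but not w1 R w2), so the schema fails here.
(C) R is euclidean (any two R-successors of the same world are R-related), so the schema is valid here.
(D) R is not euclidean (w0 R w1 and w0 R w2 but not w1 R w2), so the schema fails here.

A, B, D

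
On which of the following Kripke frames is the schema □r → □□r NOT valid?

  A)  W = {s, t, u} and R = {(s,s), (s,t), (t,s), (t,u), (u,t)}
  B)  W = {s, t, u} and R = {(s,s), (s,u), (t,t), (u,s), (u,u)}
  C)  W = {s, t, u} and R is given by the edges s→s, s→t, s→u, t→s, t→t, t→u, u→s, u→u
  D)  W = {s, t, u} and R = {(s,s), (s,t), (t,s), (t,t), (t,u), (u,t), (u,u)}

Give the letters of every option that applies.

A, C, D

The schema □r → □□r is axiom 4; it is valid on a frame iff R is transitive.
(A) R is not transitive (s R t and t R u but not s R u), so the schema fails here.
(B) R is transitive (R is closed under composition), so the schema is valid here.
(C) R is not transitive (u R s and s R t but not u R t), so the schema fails here.
(D) R is not transitive (s R t and t R u but not s R u), so the schema fails here.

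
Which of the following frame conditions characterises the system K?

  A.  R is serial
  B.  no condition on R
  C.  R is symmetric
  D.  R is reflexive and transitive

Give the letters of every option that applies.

(A) this class determines D, not K.
(B) K is sound and complete for exactly this class.
(C) this class determines KB, not K.
(D) this class determines S4, not K.

B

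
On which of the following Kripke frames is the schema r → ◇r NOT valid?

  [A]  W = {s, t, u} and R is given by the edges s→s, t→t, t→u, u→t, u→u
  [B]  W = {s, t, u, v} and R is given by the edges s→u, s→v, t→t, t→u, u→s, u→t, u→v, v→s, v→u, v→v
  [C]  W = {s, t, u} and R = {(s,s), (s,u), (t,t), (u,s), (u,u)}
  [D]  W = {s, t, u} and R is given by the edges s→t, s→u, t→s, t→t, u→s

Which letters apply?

The schema r → ◇r is the dual of axiom T; it is valid on a frame iff R is reflexive.
(A) R is reflexive (each world relates to itself), so the schema is valid here.
(B) R is not reflexive (not s R s), so the schema fails here.
(C) R is reflexive (each world relates to itself), so the schema is valid here.
(D) R is not reflexive (not s R s), so the schema fails here.

B, D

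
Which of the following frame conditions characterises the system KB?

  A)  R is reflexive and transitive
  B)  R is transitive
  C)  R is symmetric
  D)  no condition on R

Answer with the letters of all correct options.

(A) this class determines S4, not KB.
(B) this class determines K4, not KB.
(C) KB is sound and complete for exactly this class.
(D) this class determines K, not KB.

C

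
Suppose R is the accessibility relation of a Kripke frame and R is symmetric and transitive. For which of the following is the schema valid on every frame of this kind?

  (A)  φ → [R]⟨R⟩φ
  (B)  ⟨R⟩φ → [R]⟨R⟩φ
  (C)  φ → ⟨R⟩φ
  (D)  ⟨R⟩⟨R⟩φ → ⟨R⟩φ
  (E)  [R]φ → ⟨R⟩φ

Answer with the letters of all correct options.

A, B, D

A symmetric transitive relation is euclidean (uRv and uRw give vRu by symmetry, then vRw by transitivity).
(A) φ → [R]⟨R⟩φ is axiom B, which corresponds to symmetry. Every such R is symmetric — valid.
(B) ⟨R⟩φ → [R]⟨R⟩φ is axiom 5, which corresponds to the euclidean property. Every such R is euclidean — valid.
(C) φ → ⟨R⟩φ (the dual of axiom T) characterises the reflexive frames. Such an R need not be reflexive — not valid.
(D) ⟨R⟩⟨R⟩φ → ⟨R⟩φ is the dual of axiom 4; it is valid on a frame exactly when R is transitive. Every such R is transitive, so valid.
(E) axiom D: valid iff R is serial. Such an R need not be serial — not valid.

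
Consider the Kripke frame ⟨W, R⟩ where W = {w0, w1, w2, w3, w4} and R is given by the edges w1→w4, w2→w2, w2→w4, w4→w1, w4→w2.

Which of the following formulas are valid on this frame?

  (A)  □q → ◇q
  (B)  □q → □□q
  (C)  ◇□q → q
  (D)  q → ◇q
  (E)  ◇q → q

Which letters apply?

R is not reflexive: not w0 R w0.
R is symmetric: every R-edge is matched by its reverse.
R is not transitive: w1 R w4 and w4 R w1 but not w1 R w1.
R is not serial: w0 has no R-successor.
R is not a subset of the identity: w1 R w4 with w1 ≠ w4.
(A) □q → ◇q (axiom D) characterises the serial frames. R is not serial — not valid.
(B) □q → □□q is axiom 4, which corresponds to transitivity. R is not transitive — not valid.
(C) ◇□q → q is the dual of axiom B, which corresponds to symmetry. R is symmetric — valid.
(D) q → ◇q is the dual of axiom T, which corresponds to reflexivity. R is not reflexive — not valid.
(E) ◇q → q is the converse of T; it holds exactly when R ⊆ identity. Here R ⊄ identity — not valid.

C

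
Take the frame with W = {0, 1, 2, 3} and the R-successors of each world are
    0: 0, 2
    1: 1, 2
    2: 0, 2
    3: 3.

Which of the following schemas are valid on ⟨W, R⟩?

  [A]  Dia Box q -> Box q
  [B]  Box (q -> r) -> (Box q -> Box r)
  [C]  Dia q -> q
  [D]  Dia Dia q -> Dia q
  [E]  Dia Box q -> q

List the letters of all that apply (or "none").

B

R is not symmetric: 1 R 2 but not 2 R 1.
R is not transitive: 1 R 2 and 2 R 0 but not 1 R 0.
R is not euclidean: 1 R 2 and 1 R 1 but not 2 R 1.
R is not a subset of the identity: 0 R 2 with 0 ≠ 2.
(A) Dia Box q -> Box q is the dual of axiom 5; it is valid on a frame exactly when R is euclidean. R is not euclidean, so not valid.
(B) this is just K, valid on every normal frame.
(C) Dia q -> q is the converse of T; it holds exactly when R ⊆ identity. Here R ⊄ identity — not valid.
(D) Dia Dia q -> Dia q is the dual of axiom 4, which corresponds to transitivity. R is not transitive — not valid.
(E) the dual of axiom B: valid iff R is symmetric. R is not symmetric — not valid.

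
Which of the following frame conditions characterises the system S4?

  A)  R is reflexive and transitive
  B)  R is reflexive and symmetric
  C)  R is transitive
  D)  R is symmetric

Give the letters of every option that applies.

(A) S4 is sound and complete for exactly this class.
(B) this class determines B (= KTB), not S4.
(C) this class determines K4, not S4.
(D) this class determines KB, not S4.

A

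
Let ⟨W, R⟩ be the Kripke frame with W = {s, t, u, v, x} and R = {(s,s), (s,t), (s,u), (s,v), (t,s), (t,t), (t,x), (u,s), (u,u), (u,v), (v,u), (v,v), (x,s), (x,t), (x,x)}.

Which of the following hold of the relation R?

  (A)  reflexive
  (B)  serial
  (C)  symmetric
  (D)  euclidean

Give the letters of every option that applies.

A, B

(A) reflexive: each world relates to itself.
(B) serial: every world has an R-successor.
(C) not symmetric: s R v but not v R s.
(D) not euclidean: s R t and s R u but not t R u.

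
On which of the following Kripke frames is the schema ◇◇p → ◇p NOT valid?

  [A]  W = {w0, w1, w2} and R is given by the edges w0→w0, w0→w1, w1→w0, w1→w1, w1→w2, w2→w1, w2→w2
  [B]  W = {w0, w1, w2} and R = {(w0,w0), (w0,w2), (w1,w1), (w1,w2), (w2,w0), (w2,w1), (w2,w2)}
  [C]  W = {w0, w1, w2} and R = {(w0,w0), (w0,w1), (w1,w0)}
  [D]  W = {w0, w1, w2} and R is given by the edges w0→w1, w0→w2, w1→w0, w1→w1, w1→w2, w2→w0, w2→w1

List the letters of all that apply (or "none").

The schema ◇◇p → ◇p is the dual of axiom 4; it is valid on a frame iff R is transitive.
(A) R is not transitive (w0 R w1 and w1 R w2 but not w0 R w2), so the schema fails here.
(B) R is not transitive (w0 R w2 and w2 R w1 but not w0 R w1), so the schema fails here.
(C) R is not transitive (w1 R w0 and w0 R w1 but not w1 R w1), so the schema fails here.
(D) R is not transitive (w0 R w1 and w1 R w0 but not w0 R w0), so the schema fails here.

A, B, C, D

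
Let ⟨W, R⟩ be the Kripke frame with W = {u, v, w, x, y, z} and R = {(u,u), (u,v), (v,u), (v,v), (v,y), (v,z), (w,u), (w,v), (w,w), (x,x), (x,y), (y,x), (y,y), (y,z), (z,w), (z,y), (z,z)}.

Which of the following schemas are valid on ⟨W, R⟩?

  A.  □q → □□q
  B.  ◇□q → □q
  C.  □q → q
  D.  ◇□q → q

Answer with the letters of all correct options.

C

R is reflexive: each world relates to itself.
R is not symmetric: v R y but not y R v.
R is not transitive: u R v and v R y but not u R y.
R is not euclidean: v R u and v R y but not u R y.
(A) □q → □□q (axiom 4) characterises the transitive frames. R is not transitive — not valid.
(B) ◇□q → □q is the dual of axiom 5; it is valid on a frame exactly when R is euclidean. R is not euclidean, so not valid.
(C) □q → q is axiom T; it is valid on a frame exactly when R is reflexive. R is reflexive, so valid.
(D) ◇□q → q is the dual of axiom B; it is valid on a frame exactly when R is symmetric. R is not symmetric, so not valid.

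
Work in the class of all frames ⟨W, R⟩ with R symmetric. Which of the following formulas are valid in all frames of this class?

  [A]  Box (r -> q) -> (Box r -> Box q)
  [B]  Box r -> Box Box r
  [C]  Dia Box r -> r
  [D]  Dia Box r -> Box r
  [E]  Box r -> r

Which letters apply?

A, C

(A) Box (r -> q) -> (Box r -> Box q) is the K axiom; it holds on all frames — valid.
(B) axiom 4: valid iff R is transitive. Such an R need not be transitive — not valid.
(C) Dia Box r -> r (the dual of axiom B) characterises the symmetric frames. Every such R is symmetric — valid.
(D) the dual of axiom 5: valid iff R is euclidean. Such an R need not be euclidean — not valid.
(E) Box r -> r (axiom T) characterises the reflexive frames. Such an R need not be reflexive — not valid.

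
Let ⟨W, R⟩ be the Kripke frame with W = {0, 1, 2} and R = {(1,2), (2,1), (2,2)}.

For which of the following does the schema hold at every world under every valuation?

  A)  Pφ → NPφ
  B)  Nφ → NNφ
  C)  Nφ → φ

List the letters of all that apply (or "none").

none

R is not reflexive: not 0 R 0.
R is not transitive: 1 R 2 and 2 R 1 but not 1 R 1.
R is not euclidean: 2 R 1 and 2 R 1 but not 1 R 1.
(A) axiom 5: valid iff R is euclidean. R is not euclidean — not valid.
(B) Nφ → NNφ is axiom 4; it is valid on a frame exactly when R is transitive. R is not transitive, so not valid.
(C) Nφ → φ is axiom T, which corresponds to reflexivity. R is not reflexive — not valid.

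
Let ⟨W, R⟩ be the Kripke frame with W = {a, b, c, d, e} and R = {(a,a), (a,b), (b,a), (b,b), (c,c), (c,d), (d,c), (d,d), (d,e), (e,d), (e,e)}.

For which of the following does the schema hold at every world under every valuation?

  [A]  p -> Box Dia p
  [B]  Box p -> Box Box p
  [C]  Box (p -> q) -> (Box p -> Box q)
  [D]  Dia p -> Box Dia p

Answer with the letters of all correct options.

R is symmetric: every R-edge is matched by its reverse.
R is not transitive: c R d and d R e but not c R e.
R is not euclidean: d R c and d R e but not c R e.
(A) axiom B: valid iff R is symmetric. R is symmetric — valid.
(B) Box p -> Box Box p is axiom 4; it is valid on a frame exactly when R is transitive. R is not transitive, so not valid.
(C) Box (p -> q) -> (Box p -> Box q) is the K axiom; it holds on all frames — valid.
(D) Dia p -> Box Dia p is axiom 5; it is valid on a frame exactly when R is euclidean. R is not euclidean, so not valid.

A, C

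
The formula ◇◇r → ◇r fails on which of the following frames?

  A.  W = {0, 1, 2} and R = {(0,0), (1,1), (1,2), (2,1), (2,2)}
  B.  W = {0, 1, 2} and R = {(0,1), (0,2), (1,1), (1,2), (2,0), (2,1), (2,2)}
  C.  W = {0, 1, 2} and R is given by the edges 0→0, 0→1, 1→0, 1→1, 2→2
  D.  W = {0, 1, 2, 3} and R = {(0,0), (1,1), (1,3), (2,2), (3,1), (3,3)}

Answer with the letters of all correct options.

B

The schema ◇◇r → ◇r is the dual of axiom 4; it is valid on a frame iff R is transitive.
(A) R is transitive (R is closed under composition), so the schema is valid here.
(B) R is not transitive (0 R 2 and 2 R 0 but not 0 R 0), so the schema fails here.
(C) R is transitive (R is closed under composition), so the schema is valid here.
(D) R is transitive (R is closed under composition), so the schema is valid here.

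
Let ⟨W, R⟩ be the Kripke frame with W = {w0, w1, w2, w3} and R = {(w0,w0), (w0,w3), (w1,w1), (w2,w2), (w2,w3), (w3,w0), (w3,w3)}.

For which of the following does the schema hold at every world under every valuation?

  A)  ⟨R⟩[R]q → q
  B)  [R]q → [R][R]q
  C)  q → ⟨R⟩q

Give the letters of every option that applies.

R is reflexive: each world relates to itself.
R is not symmetric: w2 R w3 but not w3 R w2.
R is not transitive: w2 R w3 and w3 R w0 but not w2 R w0.
(A) the dual of axiom B: valid iff R is symmetric. R is not symmetric — not valid.
(B) [R]q → [R][R]q is axiom 4, which corresponds to transitivity. R is not transitive — not valid.
(C) q → ⟨R⟩q is the dual of axiom T; it is valid on a frame exactly when R is reflexive. R is reflexive, so valid.

C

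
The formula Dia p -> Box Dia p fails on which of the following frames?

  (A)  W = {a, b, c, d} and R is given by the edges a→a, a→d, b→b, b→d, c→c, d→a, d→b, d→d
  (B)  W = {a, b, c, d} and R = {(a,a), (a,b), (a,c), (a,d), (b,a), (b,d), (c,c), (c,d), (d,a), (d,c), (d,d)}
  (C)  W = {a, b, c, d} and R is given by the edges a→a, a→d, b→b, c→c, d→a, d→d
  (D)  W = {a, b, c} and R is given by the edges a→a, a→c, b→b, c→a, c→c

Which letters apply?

The schema Dia p -> Box Dia p is axiom 5; it is valid on a frame iff R is euclidean.
(A) R is not euclidean (d R a and d R b but not a R b), so the schema fails here.
(B) R is not euclidean (a R b and a R c but not b R c), so the schema fails here.
(C) R is euclidean (any two R-successors of the same world are R-related), so the schema is valid here.
(D) R is euclidean (any two R-successors of the same world are R-related), so the schema is valid here.

A, B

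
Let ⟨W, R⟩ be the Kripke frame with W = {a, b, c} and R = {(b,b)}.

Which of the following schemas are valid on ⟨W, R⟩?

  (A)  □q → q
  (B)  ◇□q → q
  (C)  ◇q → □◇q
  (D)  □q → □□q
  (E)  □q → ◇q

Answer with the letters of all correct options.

R is not reflexive: not a R a.
R is symmetric: every R-edge is matched by its reverse.
R is transitive: R is closed under composition.
R is euclidean: any two R-successors of the same world are R-related.
R is not serial: a has no R-successor.
(A) □q → q is axiom T, which corresponds to reflexivity. R is not reflexive — not valid.
(B) the dual of axiom B: valid iff R is symmetric. R is symmetric — valid.
(C) axiom 5: valid iff R is euclidean. R is euclidean — valid.
(D) □q → □□q is axiom 4; it is valid on a frame exactly when R is transitive. R is transitive, so valid.
(E) □q → ◇q (axiom D) characterises the serial frames. R is not serial — not valid.

B, C, D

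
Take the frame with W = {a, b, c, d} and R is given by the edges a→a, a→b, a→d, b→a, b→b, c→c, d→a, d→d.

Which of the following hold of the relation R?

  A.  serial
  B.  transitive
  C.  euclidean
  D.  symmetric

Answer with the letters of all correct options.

A, D

(A) serial: every world has an R-successor.
(B) not transitive: b R a and a R d but not b R d.
(C) not euclidean: a R b and a R d but not b R d.
(D) symmetric: every R-edge is matched by its reverse.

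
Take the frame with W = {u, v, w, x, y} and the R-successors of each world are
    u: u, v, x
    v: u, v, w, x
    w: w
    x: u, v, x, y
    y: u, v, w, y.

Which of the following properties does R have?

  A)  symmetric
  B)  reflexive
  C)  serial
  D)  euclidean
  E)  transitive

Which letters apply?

(A) not symmetric: v R w but not w R v.
(B) reflexive: each world relates to itself.
(C) serial: every world has an R-successor.
(D) not euclidean: v R u and v R w but not u R w.
(E) not transitive: u R v and v R w but not u R w.

B, C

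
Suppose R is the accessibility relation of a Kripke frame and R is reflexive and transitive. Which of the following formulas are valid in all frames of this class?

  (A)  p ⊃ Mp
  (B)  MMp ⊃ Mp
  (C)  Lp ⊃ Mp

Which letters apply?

Reflexive relations are serial.
(A) the dual of axiom T: valid iff R is reflexive. Every such R is reflexive — valid.
(B) MMp ⊃ Mp is the dual of axiom 4, which corresponds to transitivity. Every such R is transitive — valid.
(C) Lp ⊃ Mp (axiom D) characterises the serial frames. Every such R is serial — valid.

A, B, C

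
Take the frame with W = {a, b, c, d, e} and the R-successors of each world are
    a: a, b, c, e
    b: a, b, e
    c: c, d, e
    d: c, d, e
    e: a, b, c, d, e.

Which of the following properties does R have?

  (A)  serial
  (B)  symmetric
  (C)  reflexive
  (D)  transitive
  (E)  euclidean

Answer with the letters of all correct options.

(A) serial: every world has an R-successor.
(B) not symmetric: a R c but not c R a.
(C) reflexive: each world relates to itself.
(D) not transitive: a R c and c R d but not a R d.
(E) not euclidean: a R b and a R c but not b R c.

A, C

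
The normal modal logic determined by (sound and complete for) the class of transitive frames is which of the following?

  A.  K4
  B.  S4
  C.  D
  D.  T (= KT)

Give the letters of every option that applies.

A

(A) K4 is determined by exactly this class.
(B) S4 is determined by the class of reflexive and transitive frames.
(C) D is determined by the class of serial frames.
(D) T (= KT) is determined by the class of reflexive frames.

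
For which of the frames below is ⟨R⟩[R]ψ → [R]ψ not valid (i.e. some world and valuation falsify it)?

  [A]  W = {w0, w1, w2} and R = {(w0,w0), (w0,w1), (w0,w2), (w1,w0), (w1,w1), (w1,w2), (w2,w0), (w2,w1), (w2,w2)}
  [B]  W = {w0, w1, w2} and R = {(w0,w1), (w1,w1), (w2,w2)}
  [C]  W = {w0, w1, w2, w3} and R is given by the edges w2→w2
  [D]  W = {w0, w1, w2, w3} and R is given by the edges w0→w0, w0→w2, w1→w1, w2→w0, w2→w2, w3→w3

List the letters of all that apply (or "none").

none

The schema ⟨R⟩[R]ψ → [R]ψ is the dual of axiom 5; it is valid on a frame iff R is euclidean.
(A) R is euclidean (any two R-successors of the same world are R-related), so the schema is valid here.
(B) R is euclidean (any two R-successors of the same world are R-related), so the schema is valid here.
(C) R is euclidean (any two R-successors of the same world are R-related), so the schema is valid here.
(D) R is euclidean (any two R-successors of the same world are R-related), so the schema is valid here.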